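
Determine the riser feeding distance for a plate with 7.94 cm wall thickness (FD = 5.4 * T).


Formula: FD = 5.4 * T  (riser feeding-distance rule)
FD = 5.4 * 7.94 cm = 42.8760 cm

Final answer: 42.8760 cm


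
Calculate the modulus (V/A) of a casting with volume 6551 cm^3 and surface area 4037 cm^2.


Formula: Casting Modulus M = V / A
M = 6551 cm^3 / 4037 cm^2 = 1.6227 cm


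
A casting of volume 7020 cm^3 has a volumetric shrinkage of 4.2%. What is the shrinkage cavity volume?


Formula: V_shrink = V_casting * shrinkage_pct / 100
V_shrink = 7020 cm^3 * 4.2 / 100 = 294.8400 cm^3


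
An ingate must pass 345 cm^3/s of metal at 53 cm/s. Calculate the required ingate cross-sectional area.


Formula: A_ingate = Q / v  (continuity equation)
A = 345 cm^3/s / 53 cm/s = 6.5094 cm^2

Answer: 6.5094 cm^2


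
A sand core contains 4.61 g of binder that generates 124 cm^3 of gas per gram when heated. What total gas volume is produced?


Formula: V_gas = W_binder * gas_evolution_rate
V = 4.61 g * 124 cm^3/g = 571.6400 cm^3

571.6400 cm^3


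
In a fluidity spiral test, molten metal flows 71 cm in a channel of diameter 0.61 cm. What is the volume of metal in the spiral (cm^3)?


Formula: V = pi * (d/2)^2 * L  (cylinder volume)
Radius = 0.61/2 = 0.305 cm
V = pi * 0.305^2 * 71 = 20.7495 cm^3


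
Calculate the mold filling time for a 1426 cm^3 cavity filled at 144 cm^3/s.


Formula: t_fill = V_mold / Q_flow
t = 1426 cm^3 / 144 cm^3/s = 9.9028 s


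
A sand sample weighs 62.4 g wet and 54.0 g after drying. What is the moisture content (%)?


Formula: MC = (W_wet - W_dry) / W_wet * 100
Water mass = 62.4 - 54.0 = 8.4 g
MC = 8.4 / 62.4 * 100 = 13.4615%

Answer: 13.4615%


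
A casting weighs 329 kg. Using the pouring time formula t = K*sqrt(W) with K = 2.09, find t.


Formula: t = K * sqrt(W)
sqrt(W) = sqrt(329) = 18.13836
t = 2.09 * 18.13836 = 37.9092 s

Answer: 37.9092 s


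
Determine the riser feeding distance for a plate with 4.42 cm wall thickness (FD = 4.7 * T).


Formula: FD = 4.7 * T  (riser feeding-distance rule)
FD = 4.7 * 4.42 cm = 20.7740 cm

Final answer: 20.7740 cm


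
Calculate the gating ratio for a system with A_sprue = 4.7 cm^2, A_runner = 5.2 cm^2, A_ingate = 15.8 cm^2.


Sprue:Runner:Ingate = 1 : 5.2/4.7 : 15.8/4.7 = 1:1.11:3.36

Answer: 1:1.11:3.36


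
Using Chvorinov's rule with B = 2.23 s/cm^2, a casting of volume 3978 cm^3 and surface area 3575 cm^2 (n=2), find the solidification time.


Formula: t_s = B * (V/A)^n  (Chvorinov's rule, n=2)
Modulus M = V/A = 3978/3575 = 1.112727 cm
M^2 = 1.112727^2 = 1.238161 cm^2
t_s = 2.23 * 1.238161 = 2.7611 s


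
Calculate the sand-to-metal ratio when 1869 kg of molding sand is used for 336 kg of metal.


Formula: Sand-to-Metal Ratio = W_sand / W_metal
Ratio = 1869 kg / 336 kg = 5.5625


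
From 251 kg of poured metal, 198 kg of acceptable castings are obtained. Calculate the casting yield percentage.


Formula: Casting Yield = (W_good / W_total) * 100
Yield = (198 kg / 251 kg) * 100 = 78.8845%

Final answer: 78.8845%


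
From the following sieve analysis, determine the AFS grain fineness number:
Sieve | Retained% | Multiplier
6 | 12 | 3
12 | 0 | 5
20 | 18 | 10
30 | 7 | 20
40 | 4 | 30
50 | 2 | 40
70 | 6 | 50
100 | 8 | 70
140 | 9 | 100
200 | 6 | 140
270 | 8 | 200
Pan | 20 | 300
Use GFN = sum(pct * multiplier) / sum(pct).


Formula: GFN = sum(pct * multiplier) / sum(pct)
sum(pct * multiplier) = 10756
sum(pct) = 100
GFN = 10756 / 100 = 107.56

Final answer: 107.56


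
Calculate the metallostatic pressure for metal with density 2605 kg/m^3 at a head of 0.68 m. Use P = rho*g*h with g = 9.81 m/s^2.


Formula: P = rho * g * h
rho * g = 2605 * 9.81 = 25555.05 N/m^3
P = 25555.05 * 0.68 = 17377.4340 Pa

Final answer: 17377.4340 Pa


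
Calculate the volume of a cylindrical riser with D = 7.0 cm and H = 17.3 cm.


Formula: V = pi * (D/2)^2 * H  (cylinder volume)
Radius = D/2 = 7.0/2 = 3.5 cm
V = pi * 3.5^2 * 17.3 = 665.7820 cm^3

Final answer: 665.7820 cm^3


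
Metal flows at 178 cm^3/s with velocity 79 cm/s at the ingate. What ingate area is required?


Formula: A_ingate = Q / v  (continuity equation)
A = 178 cm^3/s / 79 cm/s = 2.2532 cm^2

Answer: 2.2532 cm^2


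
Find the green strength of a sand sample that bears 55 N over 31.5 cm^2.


Formula: Compressive Strength = Force / Area
Strength = 55 N / 31.5 cm^2 = 1.7460 N/cm^2


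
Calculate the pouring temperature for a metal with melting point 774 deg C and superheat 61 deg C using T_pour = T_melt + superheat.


Formula: T_pour = T_melt + Superheat
T_pour = 774 + 61 = 835 deg C

Answer: 835 deg C


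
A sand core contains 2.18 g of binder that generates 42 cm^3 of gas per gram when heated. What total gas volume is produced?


Formula: V_gas = W_binder * gas_evolution_rate
V = 2.18 g * 42 cm^3/g = 91.5600 cm^3


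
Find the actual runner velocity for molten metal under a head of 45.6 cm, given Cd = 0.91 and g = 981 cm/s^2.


Formula: v = Cd * sqrt(2 * g * h)  (Torricelli with discharge coefficient)
2*g*h = 2 * 981 * 45.6 = 89467.2 cm^2/s^2
sqrt(89467.2) = 299.11068 cm/s
v = 0.91 * 299.11068 = 272.1907 cm/s

Answer: 272.1907 cm/s


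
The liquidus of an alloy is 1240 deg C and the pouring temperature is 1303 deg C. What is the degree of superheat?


Formula: Superheat = T_pour - T_melt
Superheat = 1303 - 1240 = 63 deg C

Answer: 63 deg C


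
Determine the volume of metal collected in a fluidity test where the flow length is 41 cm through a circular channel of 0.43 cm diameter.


Formula: V = pi * (d/2)^2 * L  (cylinder volume)
Radius = 0.43/2 = 0.215 cm
V = pi * 0.215^2 * 41 = 5.9540 cm^3

Final answer: 5.9540 cm^3


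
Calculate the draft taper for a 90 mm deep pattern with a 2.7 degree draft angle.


Formula: taper = depth * tan(draft_angle)
tan(2.7 deg) = 0.0471588
taper = 90 mm * 0.0471588 = 4.2443 mm

Answer: 4.2443 mm


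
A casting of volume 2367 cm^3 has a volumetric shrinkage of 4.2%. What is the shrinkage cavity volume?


Formula: V_shrink = V_casting * shrinkage_pct / 100
V_shrink = 2367 cm^3 * 4.2 / 100 = 99.4140 cm^3

Answer: 99.4140 cm^3


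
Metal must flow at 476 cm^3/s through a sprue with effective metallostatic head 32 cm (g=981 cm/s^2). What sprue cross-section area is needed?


Formula: v = sqrt(2*g*h), A = Q/v
Velocity: v = sqrt(2 * 981 * 32) = sqrt(62784) = 250.5674 cm/s
Sprue area: A = Q / v = 476 / 250.5674 = 1.8997 cm^2

1.8997 cm^2


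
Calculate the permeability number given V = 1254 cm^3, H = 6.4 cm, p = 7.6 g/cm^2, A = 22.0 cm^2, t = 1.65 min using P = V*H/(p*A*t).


Formula: Permeability Number P = (V * H) / (p * A * t)
Numerator: V * H = 1254 * 6.4 = 8025.6
Denominator: p * A * t = 7.6 * 22.0 * 1.65 = 275.88
P = 8025.6 / 275.88 = 29.0909

29.0909


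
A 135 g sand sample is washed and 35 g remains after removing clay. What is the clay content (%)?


Formula: Clay% = (W_total - W_washed) / W_total * 100
Clay mass = 135 - 35 = 100 g
Clay% = 100 / 135 * 100 = 74.0741%

Final answer: 74.0741%


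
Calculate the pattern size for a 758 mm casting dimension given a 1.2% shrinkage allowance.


Formula: L_pattern = L_casting * (1 + shrinkage_rate/100)
Shrinkage factor = 1 + 1.2/100 = 1.012
L_pattern = 758 mm * 1.012 = 767.0960 mm


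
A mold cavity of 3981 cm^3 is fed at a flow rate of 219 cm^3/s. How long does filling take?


Formula: t_fill = V_mold / Q_flow
t = 3981 cm^3 / 219 cm^3/s = 18.1781 s


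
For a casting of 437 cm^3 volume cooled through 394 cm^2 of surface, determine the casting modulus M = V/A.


Formula: Casting Modulus M = V / A
M = 437 cm^3 / 394 cm^2 = 1.1091 cm

Answer: 1.1091 cm


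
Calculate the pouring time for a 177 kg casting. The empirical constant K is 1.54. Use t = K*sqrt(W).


Formula: t = K * sqrt(W)
sqrt(W) = sqrt(177) = 13.30413
t = 1.54 * 13.30413 = 20.4884 s


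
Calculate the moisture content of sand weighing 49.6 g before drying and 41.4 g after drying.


Formula: MC = (W_wet - W_dry) / W_wet * 100
Water mass = 49.6 - 41.4 = 8.2 g
MC = 8.2 / 49.6 * 100 = 16.5323%


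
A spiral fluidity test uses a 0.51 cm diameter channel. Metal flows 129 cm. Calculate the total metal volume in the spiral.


Formula: V = pi * (d/2)^2 * L  (cylinder volume)
Radius = 0.51/2 = 0.255 cm
V = pi * 0.255^2 * 129 = 26.3524 cm^3

Answer: 26.3524 cm^3


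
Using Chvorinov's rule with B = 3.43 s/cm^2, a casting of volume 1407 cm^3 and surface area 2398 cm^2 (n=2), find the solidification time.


Formula: t_s = B * (V/A)^n  (Chvorinov's rule, n=2)
Modulus M = V/A = 1407/2398 = 0.586739 cm
M^2 = 0.586739^2 = 0.344263 cm^2
t_s = 3.43 * 0.344263 = 1.1808 s

Answer: 1.1808 s


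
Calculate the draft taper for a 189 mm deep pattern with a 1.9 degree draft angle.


Formula: taper = depth * tan(draft_angle)
tan(1.9 deg) = 0.0331734
taper = 189 mm * 0.0331734 = 6.2698 mm

Final answer: 6.2698 mm


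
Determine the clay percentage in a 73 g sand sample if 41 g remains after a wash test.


Formula: Clay% = (W_total - W_washed) / W_total * 100
Clay mass = 73 - 41 = 32 g
Clay% = 32 / 73 * 100 = 43.8356%

43.8356%


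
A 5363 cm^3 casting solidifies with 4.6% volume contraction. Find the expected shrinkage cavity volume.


Formula: V_shrink = V_casting * shrinkage_pct / 100
V_shrink = 5363 cm^3 * 4.6 / 100 = 246.6980 cm^3


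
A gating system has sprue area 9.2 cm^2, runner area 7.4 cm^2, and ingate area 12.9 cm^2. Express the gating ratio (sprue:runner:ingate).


Sprue:Runner:Ingate = 1 : 7.4/9.2 : 12.9/9.2 = 1:0.80:1.40

1:0.80:1.40


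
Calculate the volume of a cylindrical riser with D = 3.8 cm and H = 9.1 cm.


Formula: V = pi * (D/2)^2 * H  (cylinder volume)
Radius = D/2 = 3.8/2 = 1.9 cm
V = pi * 1.9^2 * 9.1 = 103.2045 cm^3

Final answer: 103.2045 cm^3


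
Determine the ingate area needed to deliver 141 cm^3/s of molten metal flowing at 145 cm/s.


Formula: A_ingate = Q / v  (continuity equation)
A = 141 cm^3/s / 145 cm/s = 0.9724 cm^2


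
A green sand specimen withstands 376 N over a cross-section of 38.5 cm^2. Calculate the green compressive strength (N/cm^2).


Formula: Compressive Strength = Force / Area
Strength = 376 N / 38.5 cm^2 = 9.7662 N/cm^2


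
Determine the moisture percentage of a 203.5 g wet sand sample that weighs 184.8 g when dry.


Formula: MC = (W_wet - W_dry) / W_wet * 100
Water mass = 203.5 - 184.8 = 18.7 g
MC = 18.7 / 203.5 * 100 = 9.1892%

Final answer: 9.1892%


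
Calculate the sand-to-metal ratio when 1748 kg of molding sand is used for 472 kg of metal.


Formula: Sand-to-Metal Ratio = W_sand / W_metal
Ratio = 1748 kg / 472 kg = 3.7034

Answer: 3.7034


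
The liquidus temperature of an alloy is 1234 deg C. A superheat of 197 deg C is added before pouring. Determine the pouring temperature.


Formula: T_pour = T_melt + Superheat
T_pour = 1234 + 197 = 1431 deg C

1431 deg C


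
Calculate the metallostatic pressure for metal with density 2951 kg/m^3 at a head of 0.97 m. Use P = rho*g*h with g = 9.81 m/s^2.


Formula: P = rho * g * h
rho * g = 2951 * 9.81 = 28949.31 N/m^3
P = 28949.31 * 0.97 = 28080.8307 Pa


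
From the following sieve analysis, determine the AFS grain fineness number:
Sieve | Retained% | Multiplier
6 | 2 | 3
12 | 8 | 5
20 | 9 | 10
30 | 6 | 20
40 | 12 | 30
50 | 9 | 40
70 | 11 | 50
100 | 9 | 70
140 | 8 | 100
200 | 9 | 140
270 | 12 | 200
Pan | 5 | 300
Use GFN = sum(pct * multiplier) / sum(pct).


Formula: GFN = sum(pct * multiplier) / sum(pct)
sum(pct * multiplier) = 8116
sum(pct) = 100
GFN = 8116 / 100 = 81.16


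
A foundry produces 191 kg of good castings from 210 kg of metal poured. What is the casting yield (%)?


Formula: Casting Yield = (W_good / W_total) * 100
Yield = (191 kg / 210 kg) * 100 = 90.9524%

Answer: 90.9524%


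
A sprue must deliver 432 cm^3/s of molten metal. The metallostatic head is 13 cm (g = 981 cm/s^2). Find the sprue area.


Formula: v = sqrt(2*g*h), A = Q/v
Velocity: v = sqrt(2 * 981 * 13) = sqrt(25506) = 159.7060 cm/s
Sprue area: A = Q / v = 432 / 159.7060 = 2.7050 cm^2

2.7050 cm^2


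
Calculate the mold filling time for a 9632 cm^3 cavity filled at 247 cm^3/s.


Formula: t_fill = V_mold / Q_flow
t = 9632 cm^3 / 247 cm^3/s = 38.9960 s

38.9960 s


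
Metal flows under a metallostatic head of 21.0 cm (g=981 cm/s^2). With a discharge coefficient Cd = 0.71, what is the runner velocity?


Formula: v = Cd * sqrt(2 * g * h)  (Torricelli with discharge coefficient)
2*g*h = 2 * 981 * 21.0 = 41202.0 cm^2/s^2
sqrt(41202.0) = 202.98276 cm/s
v = 0.71 * 202.98276 = 144.1178 cm/s

Final answer: 144.1178 cm/s


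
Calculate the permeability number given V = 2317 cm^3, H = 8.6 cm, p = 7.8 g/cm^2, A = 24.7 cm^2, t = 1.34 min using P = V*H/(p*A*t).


Formula: Permeability Number P = (V * H) / (p * A * t)
Numerator: V * H = 2317 * 8.6 = 19926.2
Denominator: p * A * t = 7.8 * 24.7 * 1.34 = 258.1644
P = 19926.2 / 258.1644 = 77.1842


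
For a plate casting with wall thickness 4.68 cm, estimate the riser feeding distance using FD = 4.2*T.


Formula: FD = 4.2 * T  (riser feeding-distance rule)
FD = 4.2 * 4.68 cm = 19.6560 cm

Final answer: 19.6560 cm


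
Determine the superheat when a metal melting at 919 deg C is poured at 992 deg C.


Formula: Superheat = T_pour - T_melt
Superheat = 992 - 919 = 73 deg C

Final answer: 73 deg C


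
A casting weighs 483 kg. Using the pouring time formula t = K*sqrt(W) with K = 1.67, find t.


Formula: t = K * sqrt(W)
sqrt(W) = sqrt(483) = 21.97726
t = 1.67 * 21.97726 = 36.7020 s

36.7020 s


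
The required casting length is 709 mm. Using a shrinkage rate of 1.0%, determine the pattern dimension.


Formula: L_pattern = L_casting * (1 + shrinkage_rate/100)
Shrinkage factor = 1 + 1.0/100 = 1.01
L_pattern = 709 mm * 1.01 = 716.0900 mm


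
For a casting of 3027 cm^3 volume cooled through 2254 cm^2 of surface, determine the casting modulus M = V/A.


Formula: Casting Modulus M = V / A
M = 3027 cm^3 / 2254 cm^2 = 1.3429 cm

1.3429 cm


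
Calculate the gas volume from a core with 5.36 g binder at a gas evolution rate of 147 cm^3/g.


Formula: V_gas = W_binder * gas_evolution_rate
V = 5.36 g * 147 cm^3/g = 787.9200 cm^3

787.9200 cm^3


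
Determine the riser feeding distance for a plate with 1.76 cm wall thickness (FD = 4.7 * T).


Formula: FD = 4.7 * T  (riser feeding-distance rule)
FD = 4.7 * 1.76 cm = 8.2720 cm

Answer: 8.2720 cm


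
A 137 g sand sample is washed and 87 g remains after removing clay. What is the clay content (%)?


Formula: Clay% = (W_total - W_washed) / W_total * 100
Clay mass = 137 - 87 = 50 g
Clay% = 50 / 137 * 100 = 36.4964%

Answer: 36.4964%


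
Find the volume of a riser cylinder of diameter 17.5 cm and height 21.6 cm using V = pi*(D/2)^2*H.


Formula: V = pi * (D/2)^2 * H  (cylinder volume)
Radius = D/2 = 17.5/2 = 8.75 cm
V = pi * 8.75^2 * 21.6 = 5195.4089 cm^3

Final answer: 5195.4089 cm^3


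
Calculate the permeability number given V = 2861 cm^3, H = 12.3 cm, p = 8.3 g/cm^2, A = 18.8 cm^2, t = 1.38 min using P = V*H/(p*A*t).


Formula: Permeability Number P = (V * H) / (p * A * t)
Numerator: V * H = 2861 * 12.3 = 35190.3
Denominator: p * A * t = 8.3 * 18.8 * 1.38 = 215.3352
P = 35190.3 / 215.3352 = 163.4210

163.4210


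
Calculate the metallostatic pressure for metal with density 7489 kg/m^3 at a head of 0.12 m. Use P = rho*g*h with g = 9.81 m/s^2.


Formula: P = rho * g * h
rho * g = 7489 * 9.81 = 73467.09 N/m^3
P = 73467.09 * 0.12 = 8816.0508 Pa

Final answer: 8816.0508 Pa


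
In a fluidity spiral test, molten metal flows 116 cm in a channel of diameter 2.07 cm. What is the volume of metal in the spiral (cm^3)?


Formula: V = pi * (d/2)^2 * L  (cylinder volume)
Radius = 2.07/2 = 1.035 cm
V = pi * 1.035^2 * 116 = 390.3809 cm^3

390.3809 cm^3


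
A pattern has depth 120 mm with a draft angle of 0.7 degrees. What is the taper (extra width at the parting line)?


Formula: taper = depth * tan(draft_angle)
tan(0.7 deg) = 0.0122179
taper = 120 mm * 0.0122179 = 1.4661 mm

1.4661 mm


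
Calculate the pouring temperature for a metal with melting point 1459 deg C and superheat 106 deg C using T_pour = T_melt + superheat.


Formula: T_pour = T_melt + Superheat
T_pour = 1459 + 106 = 1565 deg C

1565 deg C


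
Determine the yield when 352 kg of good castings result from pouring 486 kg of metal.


Formula: Casting Yield = (W_good / W_total) * 100
Yield = (352 kg / 486 kg) * 100 = 72.4280%


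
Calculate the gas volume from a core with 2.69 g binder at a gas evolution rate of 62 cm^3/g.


Formula: V_gas = W_binder * gas_evolution_rate
V = 2.69 g * 62 cm^3/g = 166.7800 cm^3

Answer: 166.7800 cm^3


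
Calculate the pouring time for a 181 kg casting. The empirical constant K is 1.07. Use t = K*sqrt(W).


Formula: t = K * sqrt(W)
sqrt(W) = sqrt(181) = 13.45362
t = 1.07 * 13.45362 = 14.3954 s

Final answer: 14.3954 s


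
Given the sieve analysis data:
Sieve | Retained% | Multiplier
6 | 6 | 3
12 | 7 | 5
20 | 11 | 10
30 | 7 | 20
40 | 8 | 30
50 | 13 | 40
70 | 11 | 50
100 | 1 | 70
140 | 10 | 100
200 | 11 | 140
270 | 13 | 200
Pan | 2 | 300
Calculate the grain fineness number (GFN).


Formula: GFN = sum(pct * multiplier) / sum(pct)
sum(pct * multiplier) = 7423
sum(pct) = 100
GFN = 7423 / 100 = 74.23

Final answer: 74.23


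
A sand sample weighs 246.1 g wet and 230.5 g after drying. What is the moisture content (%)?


Formula: MC = (W_wet - W_dry) / W_wet * 100
Water mass = 246.1 - 230.5 = 15.6 g
MC = 15.6 / 246.1 * 100 = 6.3389%

6.3389%


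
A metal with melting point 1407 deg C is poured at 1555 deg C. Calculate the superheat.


Formula: Superheat = T_pour - T_melt
Superheat = 1555 - 1407 = 148 deg C

Final answer: 148 deg C


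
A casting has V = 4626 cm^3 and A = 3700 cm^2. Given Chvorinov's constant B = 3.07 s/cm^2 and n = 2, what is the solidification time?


Formula: t_s = B * (V/A)^n  (Chvorinov's rule, n=2)
Modulus M = V/A = 4626/3700 = 1.250270 cm
M^2 = 1.250270^2 = 1.563175 cm^2
t_s = 3.07 * 1.563175 = 4.7989 s

Answer: 4.7989 s


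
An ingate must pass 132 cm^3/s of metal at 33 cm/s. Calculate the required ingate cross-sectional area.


Formula: A_ingate = Q / v  (continuity equation)
A = 132 cm^3/s / 33 cm/s = 4.0000 cm^2


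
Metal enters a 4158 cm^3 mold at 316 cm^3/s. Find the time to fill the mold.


Formula: t_fill = V_mold / Q_flow
t = 4158 cm^3 / 316 cm^3/s = 13.1582 s

Final answer: 13.1582 s


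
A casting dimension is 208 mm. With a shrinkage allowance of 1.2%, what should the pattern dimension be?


Formula: L_pattern = L_casting * (1 + shrinkage_rate/100)
Shrinkage factor = 1 + 1.2/100 = 1.012
L_pattern = 208 mm * 1.012 = 210.4960 mm

Final answer: 210.4960 mm


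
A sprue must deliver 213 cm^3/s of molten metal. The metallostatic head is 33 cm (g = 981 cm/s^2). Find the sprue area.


Formula: v = sqrt(2*g*h), A = Q/v
Velocity: v = sqrt(2 * 981 * 33) = sqrt(64746) = 254.4524 cm/s
Sprue area: A = Q / v = 213 / 254.4524 = 0.8371 cm^2

Answer: 0.8371 cm^2


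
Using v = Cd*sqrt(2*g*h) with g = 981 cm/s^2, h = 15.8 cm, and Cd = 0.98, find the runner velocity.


Formula: v = Cd * sqrt(2 * g * h)  (Torricelli with discharge coefficient)
2*g*h = 2 * 981 * 15.8 = 30999.6 cm^2/s^2
sqrt(30999.6) = 176.06703 cm/s
v = 0.98 * 176.06703 = 172.5457 cm/s

172.5457 cm/s


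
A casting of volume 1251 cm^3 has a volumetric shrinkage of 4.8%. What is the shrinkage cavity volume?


Formula: V_shrink = V_casting * shrinkage_pct / 100
V_shrink = 1251 cm^3 * 4.8 / 100 = 60.0480 cm^3


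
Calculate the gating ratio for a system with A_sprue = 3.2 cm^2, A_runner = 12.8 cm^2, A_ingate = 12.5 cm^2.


Sprue:Runner:Ingate = 1 : 12.8/3.2 : 12.5/3.2 = 1:4.00:3.91

Answer: 1:4.00:3.91


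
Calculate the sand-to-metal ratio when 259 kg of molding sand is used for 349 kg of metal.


Formula: Sand-to-Metal Ratio = W_sand / W_metal
Ratio = 259 kg / 349 kg = 0.7421

Answer: 0.7421


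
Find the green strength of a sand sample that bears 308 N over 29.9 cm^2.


Formula: Compressive Strength = Force / Area
Strength = 308 N / 29.9 cm^2 = 10.3010 N/cm^2


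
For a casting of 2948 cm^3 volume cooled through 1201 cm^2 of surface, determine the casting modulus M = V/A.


Formula: Casting Modulus M = V / A
M = 2948 cm^3 / 1201 cm^2 = 2.4546 cm

2.4546 cm


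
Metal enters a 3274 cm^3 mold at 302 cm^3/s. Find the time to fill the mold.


Formula: t_fill = V_mold / Q_flow
t = 3274 cm^3 / 302 cm^3/s = 10.8411 s

10.8411 s


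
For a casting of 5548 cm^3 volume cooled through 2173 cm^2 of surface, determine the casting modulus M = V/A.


Formula: Casting Modulus M = V / A
M = 5548 cm^3 / 2173 cm^2 = 2.5532 cm

Answer: 2.5532 cm


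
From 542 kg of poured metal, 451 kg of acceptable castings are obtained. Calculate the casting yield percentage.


Formula: Casting Yield = (W_good / W_total) * 100
Yield = (451 kg / 542 kg) * 100 = 83.2103%

83.2103%


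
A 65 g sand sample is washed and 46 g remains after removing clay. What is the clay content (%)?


Formula: Clay% = (W_total - W_washed) / W_total * 100
Clay mass = 65 - 46 = 19 g
Clay% = 19 / 65 * 100 = 29.2308%


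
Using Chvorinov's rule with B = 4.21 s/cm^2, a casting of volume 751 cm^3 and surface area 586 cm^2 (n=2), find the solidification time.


Formula: t_s = B * (V/A)^n  (Chvorinov's rule, n=2)
Modulus M = V/A = 751/586 = 1.281570 cm
M^2 = 1.281570^2 = 1.642422 cm^2
t_s = 4.21 * 1.642422 = 6.9146 s


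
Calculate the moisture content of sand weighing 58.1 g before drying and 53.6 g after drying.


Formula: MC = (W_wet - W_dry) / W_wet * 100
Water mass = 58.1 - 53.6 = 4.5 g
MC = 4.5 / 58.1 * 100 = 7.7453%

7.7453%


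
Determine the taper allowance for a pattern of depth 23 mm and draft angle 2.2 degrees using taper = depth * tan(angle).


Formula: taper = depth * tan(draft_angle)
tan(2.2 deg) = 0.0384161
taper = 23 mm * 0.0384161 = 0.8836 mm

Answer: 0.8836 mm


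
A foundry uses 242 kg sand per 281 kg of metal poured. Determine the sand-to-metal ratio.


Formula: Sand-to-Metal Ratio = W_sand / W_metal
Ratio = 242 kg / 281 kg = 0.8612


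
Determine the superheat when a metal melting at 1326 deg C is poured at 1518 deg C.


Formula: Superheat = T_pour - T_melt
Superheat = 1518 - 1326 = 192 deg C


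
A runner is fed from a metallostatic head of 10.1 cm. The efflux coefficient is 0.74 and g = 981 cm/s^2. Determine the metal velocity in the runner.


Formula: v = Cd * sqrt(2 * g * h)  (Torricelli with discharge coefficient)
2*g*h = 2 * 981 * 10.1 = 19816.2 cm^2/s^2
sqrt(19816.2) = 140.77003 cm/s
v = 0.74 * 140.77003 = 104.1698 cm/s

104.1698 cm/s


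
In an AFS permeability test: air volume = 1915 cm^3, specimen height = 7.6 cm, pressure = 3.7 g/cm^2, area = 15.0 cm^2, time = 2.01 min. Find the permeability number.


Formula: Permeability Number P = (V * H) / (p * A * t)
Numerator: V * H = 1915 * 7.6 = 14554.0
Denominator: p * A * t = 3.7 * 15.0 * 2.01 = 111.555
P = 14554.0 / 111.555 = 130.4648

130.4648


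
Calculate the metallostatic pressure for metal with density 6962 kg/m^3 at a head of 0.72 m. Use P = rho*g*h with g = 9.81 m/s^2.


Formula: P = rho * g * h
rho * g = 6962 * 9.81 = 68297.22 N/m^3
P = 68297.22 * 0.72 = 49173.9984 Pa


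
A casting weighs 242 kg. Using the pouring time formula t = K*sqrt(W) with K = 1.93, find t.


Formula: t = K * sqrt(W)
sqrt(W) = sqrt(242) = 15.55635
t = 1.93 * 15.55635 = 30.0238 s


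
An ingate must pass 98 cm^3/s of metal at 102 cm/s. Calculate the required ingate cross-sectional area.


Formula: A_ingate = Q / v  (continuity equation)
A = 98 cm^3/s / 102 cm/s = 0.9608 cm^2

0.9608 cm^2


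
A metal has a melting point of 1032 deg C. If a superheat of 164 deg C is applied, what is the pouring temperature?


Formula: T_pour = T_melt + Superheat
T_pour = 1032 + 164 = 1196 deg C

Final answer: 1196 deg C


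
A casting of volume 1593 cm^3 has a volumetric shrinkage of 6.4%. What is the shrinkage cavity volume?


Formula: V_shrink = V_casting * shrinkage_pct / 100
V_shrink = 1593 cm^3 * 6.4 / 100 = 101.9520 cm^3

Final answer: 101.9520 cm^3


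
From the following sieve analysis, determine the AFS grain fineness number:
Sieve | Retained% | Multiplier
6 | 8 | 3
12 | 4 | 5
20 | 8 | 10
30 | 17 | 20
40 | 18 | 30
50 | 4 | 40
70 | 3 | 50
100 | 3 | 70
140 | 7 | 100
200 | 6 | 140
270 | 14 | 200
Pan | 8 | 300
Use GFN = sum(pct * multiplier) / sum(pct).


Formula: GFN = sum(pct * multiplier) / sum(pct)
sum(pct * multiplier) = 8264
sum(pct) = 100
GFN = 8264 / 100 = 82.64

Answer: 82.64


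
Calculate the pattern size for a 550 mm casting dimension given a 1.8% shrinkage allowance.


Formula: L_pattern = L_casting * (1 + shrinkage_rate/100)
Shrinkage factor = 1 + 1.8/100 = 1.018
L_pattern = 550 mm * 1.018 = 559.9000 mm


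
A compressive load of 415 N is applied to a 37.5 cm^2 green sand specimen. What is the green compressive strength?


Formula: Compressive Strength = Force / Area
Strength = 415 N / 37.5 cm^2 = 11.0667 N/cm^2

11.0667 N/cm^2


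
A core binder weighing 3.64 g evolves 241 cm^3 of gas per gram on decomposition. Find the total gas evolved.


Formula: V_gas = W_binder * gas_evolution_rate
V = 3.64 g * 241 cm^3/g = 877.2400 cm^3

Answer: 877.2400 cm^3


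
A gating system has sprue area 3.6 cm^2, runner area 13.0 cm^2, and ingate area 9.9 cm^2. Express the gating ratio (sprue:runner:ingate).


Sprue:Runner:Ingate = 1 : 13.0/3.6 : 9.9/3.6 = 1:3.61:2.75

Final answer: 1:3.61:2.75


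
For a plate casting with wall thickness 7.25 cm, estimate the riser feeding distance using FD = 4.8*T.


Formula: FD = 4.8 * T  (riser feeding-distance rule)
FD = 4.8 * 7.25 cm = 34.8000 cm


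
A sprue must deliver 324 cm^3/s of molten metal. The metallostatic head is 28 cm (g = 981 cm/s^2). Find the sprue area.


Formula: v = sqrt(2*g*h), A = Q/v
Velocity: v = sqrt(2 * 981 * 28) = sqrt(54936) = 234.3843 cm/s
Sprue area: A = Q / v = 324 / 234.3843 = 1.3823 cm^2

1.3823 cm^2


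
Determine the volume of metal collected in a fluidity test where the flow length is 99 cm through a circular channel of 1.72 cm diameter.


Formula: V = pi * (d/2)^2 * L  (cylinder volume)
Radius = 1.72/2 = 0.86 cm
V = pi * 0.86^2 * 99 = 230.0287 cm^3

230.0287 cm^3


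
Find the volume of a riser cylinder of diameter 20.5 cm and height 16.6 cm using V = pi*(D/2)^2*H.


Formula: V = pi * (D/2)^2 * H  (cylinder volume)
Radius = D/2 = 20.5/2 = 10.25 cm
V = pi * 10.25^2 * 16.6 = 5479.0554 cm^3

Final answer: 5479.0554 cm^3


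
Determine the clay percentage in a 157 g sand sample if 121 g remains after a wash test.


Formula: Clay% = (W_total - W_washed) / W_total * 100
Clay mass = 157 - 121 = 36 g
Clay% = 36 / 157 * 100 = 22.9299%

Final answer: 22.9299%


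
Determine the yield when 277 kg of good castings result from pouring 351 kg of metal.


Formula: Casting Yield = (W_good / W_total) * 100
Yield = (277 kg / 351 kg) * 100 = 78.9174%

78.9174%


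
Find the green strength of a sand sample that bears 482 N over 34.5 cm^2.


Formula: Compressive Strength = Force / Area
Strength = 482 N / 34.5 cm^2 = 13.9710 N/cm^2

13.9710 N/cm^2


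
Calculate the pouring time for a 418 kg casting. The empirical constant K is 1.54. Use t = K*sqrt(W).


Formula: t = K * sqrt(W)
sqrt(W) = sqrt(418) = 20.44505
t = 1.54 * 20.44505 = 31.4854 s

31.4854 s


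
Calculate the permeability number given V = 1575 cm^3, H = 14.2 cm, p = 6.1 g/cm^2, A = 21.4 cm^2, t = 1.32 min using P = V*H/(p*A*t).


Formula: Permeability Number P = (V * H) / (p * A * t)
Numerator: V * H = 1575 * 14.2 = 22365.0
Denominator: p * A * t = 6.1 * 21.4 * 1.32 = 172.3128
P = 22365.0 / 172.3128 = 129.7930

Answer: 129.7930


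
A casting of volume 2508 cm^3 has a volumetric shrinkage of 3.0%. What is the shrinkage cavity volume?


Formula: V_shrink = V_casting * shrinkage_pct / 100
V_shrink = 2508 cm^3 * 3.0 / 100 = 75.2400 cm^3


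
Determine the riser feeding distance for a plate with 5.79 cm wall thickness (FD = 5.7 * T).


Formula: FD = 5.7 * T  (riser feeding-distance rule)
FD = 5.7 * 5.79 cm = 33.0030 cm

Final answer: 33.0030 cm


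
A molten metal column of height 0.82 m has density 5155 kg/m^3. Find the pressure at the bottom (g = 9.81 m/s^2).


Formula: P = rho * g * h
rho * g = 5155 * 9.81 = 50570.55 N/m^3
P = 50570.55 * 0.82 = 41467.8510 Pa


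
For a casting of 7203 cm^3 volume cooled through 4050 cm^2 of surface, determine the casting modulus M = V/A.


Formula: Casting Modulus M = V / A
M = 7203 cm^3 / 4050 cm^2 = 1.7785 cm

Final answer: 1.7785 cm


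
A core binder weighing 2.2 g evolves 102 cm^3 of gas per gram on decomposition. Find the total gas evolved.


Formula: V_gas = W_binder * gas_evolution_rate
V = 2.2 g * 102 cm^3/g = 224.4000 cm^3

Answer: 224.4000 cm^3


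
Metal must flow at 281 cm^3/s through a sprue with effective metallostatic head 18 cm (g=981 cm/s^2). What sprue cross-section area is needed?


Formula: v = sqrt(2*g*h), A = Q/v
Velocity: v = sqrt(2 * 981 * 18) = sqrt(35316) = 187.9255 cm/s
Sprue area: A = Q / v = 281 / 187.9255 = 1.4953 cm^2

Answer: 1.4953 cm^2


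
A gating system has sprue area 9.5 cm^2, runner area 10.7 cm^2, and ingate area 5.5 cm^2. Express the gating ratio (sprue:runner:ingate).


Sprue:Runner:Ingate = 1 : 10.7/9.5 : 5.5/9.5 = 1:1.13:0.58

Final answer: 1:1.13:0.58


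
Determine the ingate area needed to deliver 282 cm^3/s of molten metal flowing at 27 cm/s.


Formula: A_ingate = Q / v  (continuity equation)
A = 282 cm^3/s / 27 cm/s = 10.4444 cm^2

10.4444 cm^2


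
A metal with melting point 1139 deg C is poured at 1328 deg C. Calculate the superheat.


Formula: Superheat = T_pour - T_melt
Superheat = 1328 - 1139 = 189 deg C


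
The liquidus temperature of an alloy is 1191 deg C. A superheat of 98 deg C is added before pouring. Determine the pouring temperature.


Formula: T_pour = T_melt + Superheat
T_pour = 1191 + 98 = 1289 deg C


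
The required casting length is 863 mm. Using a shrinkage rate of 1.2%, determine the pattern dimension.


Formula: L_pattern = L_casting * (1 + shrinkage_rate/100)
Shrinkage factor = 1 + 1.2/100 = 1.012
L_pattern = 863 mm * 1.012 = 873.3560 mm


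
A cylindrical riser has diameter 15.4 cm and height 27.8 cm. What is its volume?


Formula: V = pi * (D/2)^2 * H  (cylinder volume)
Radius = D/2 = 15.4/2 = 7.7 cm
V = pi * 7.7^2 * 27.8 = 5178.1678 cm^3

5178.1678 cm^3


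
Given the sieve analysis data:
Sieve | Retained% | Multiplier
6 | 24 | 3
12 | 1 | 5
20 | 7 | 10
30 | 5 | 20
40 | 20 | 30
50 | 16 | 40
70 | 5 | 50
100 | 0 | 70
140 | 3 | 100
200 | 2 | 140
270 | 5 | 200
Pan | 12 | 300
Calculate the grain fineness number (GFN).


Formula: GFN = sum(pct * multiplier) / sum(pct)
sum(pct * multiplier) = 6917
sum(pct) = 100
GFN = 6917 / 100 = 69.17

Answer: 69.17


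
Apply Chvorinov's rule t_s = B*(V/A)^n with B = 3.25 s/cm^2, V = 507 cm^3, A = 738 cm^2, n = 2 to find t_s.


Formula: t_s = B * (V/A)^n  (Chvorinov's rule, n=2)
Modulus M = V/A = 507/738 = 0.686992 cm
M^2 = 0.686992^2 = 0.471958 cm^2
t_s = 3.25 * 0.471958 = 1.5339 s

Final answer: 1.5339 s


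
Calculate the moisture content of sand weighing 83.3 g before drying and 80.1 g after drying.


Formula: MC = (W_wet - W_dry) / W_wet * 100
Water mass = 83.3 - 80.1 = 3.2 g
MC = 3.2 / 83.3 * 100 = 3.8415%

Answer: 3.8415%


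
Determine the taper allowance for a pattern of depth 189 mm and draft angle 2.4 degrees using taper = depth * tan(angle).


Formula: taper = depth * tan(draft_angle)
tan(2.4 deg) = 0.0419124
taper = 189 mm * 0.0419124 = 7.9214 mm

Answer: 7.9214 mm


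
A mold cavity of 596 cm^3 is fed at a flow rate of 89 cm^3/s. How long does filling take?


Formula: t_fill = V_mold / Q_flow
t = 596 cm^3 / 89 cm^3/s = 6.6966 s

Answer: 6.6966 s


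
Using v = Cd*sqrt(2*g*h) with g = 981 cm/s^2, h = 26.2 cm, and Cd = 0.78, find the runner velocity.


Formula: v = Cd * sqrt(2 * g * h)  (Torricelli with discharge coefficient)
2*g*h = 2 * 981 * 26.2 = 51404.4 cm^2/s^2
sqrt(51404.4) = 226.72538 cm/s
v = 0.78 * 226.72538 = 176.8458 cm/s

Answer: 176.8458 cm/s


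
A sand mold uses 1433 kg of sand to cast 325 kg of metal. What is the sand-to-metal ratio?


Formula: Sand-to-Metal Ratio = W_sand / W_metal
Ratio = 1433 kg / 325 kg = 4.4092

4.4092


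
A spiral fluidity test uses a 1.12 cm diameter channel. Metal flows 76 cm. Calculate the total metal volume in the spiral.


Formula: V = pi * (d/2)^2 * L  (cylinder volume)
Radius = 1.12/2 = 0.56 cm
V = pi * 0.56^2 * 76 = 74.8755 cm^3

Final answer: 74.8755 cm^3


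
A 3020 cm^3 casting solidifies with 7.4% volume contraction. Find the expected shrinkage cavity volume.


Formula: V_shrink = V_casting * shrinkage_pct / 100
V_shrink = 3020 cm^3 * 7.4 / 100 = 223.4800 cm^3

223.4800 cm^3


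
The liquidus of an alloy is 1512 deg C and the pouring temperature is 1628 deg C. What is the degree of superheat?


Formula: Superheat = T_pour - T_melt
Superheat = 1628 - 1512 = 116 deg C


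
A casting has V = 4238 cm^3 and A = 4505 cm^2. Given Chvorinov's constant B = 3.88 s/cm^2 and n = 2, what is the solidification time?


Formula: t_s = B * (V/A)^n  (Chvorinov's rule, n=2)
Modulus M = V/A = 4238/4505 = 0.940733 cm
M^2 = 0.940733^2 = 0.884979 cm^2
t_s = 3.88 * 0.884979 = 3.4337 s


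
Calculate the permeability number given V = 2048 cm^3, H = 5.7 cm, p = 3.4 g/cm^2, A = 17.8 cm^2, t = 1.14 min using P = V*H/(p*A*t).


Formula: Permeability Number P = (V * H) / (p * A * t)
Numerator: V * H = 2048 * 5.7 = 11673.6
Denominator: p * A * t = 3.4 * 17.8 * 1.14 = 68.9928
P = 11673.6 / 68.9928 = 169.2003

Final answer: 169.2003


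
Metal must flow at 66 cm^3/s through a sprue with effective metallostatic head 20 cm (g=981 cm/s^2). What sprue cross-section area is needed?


Formula: v = sqrt(2*g*h), A = Q/v
Velocity: v = sqrt(2 * 981 * 20) = sqrt(39240) = 198.0909 cm/s
Sprue area: A = Q / v = 66 / 198.0909 = 0.3332 cm^2

0.3332 cm^2


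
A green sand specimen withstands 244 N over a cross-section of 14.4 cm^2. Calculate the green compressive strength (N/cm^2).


Formula: Compressive Strength = Force / Area
Strength = 244 N / 14.4 cm^2 = 16.9444 N/cm^2

Answer: 16.9444 N/cm^2


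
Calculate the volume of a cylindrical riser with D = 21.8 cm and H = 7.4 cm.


Formula: V = pi * (D/2)^2 * H  (cylinder volume)
Radius = D/2 = 21.8/2 = 10.9 cm
V = pi * 10.9^2 * 7.4 = 2762.0694 cm^3

Final answer: 2762.0694 cm^3


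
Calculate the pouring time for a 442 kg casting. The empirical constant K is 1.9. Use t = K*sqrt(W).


Formula: t = K * sqrt(W)
sqrt(W) = sqrt(442) = 21.02380
t = 1.9 * 21.02380 = 39.9452 s

39.9452 s


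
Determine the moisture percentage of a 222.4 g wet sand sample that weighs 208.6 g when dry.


Formula: MC = (W_wet - W_dry) / W_wet * 100
Water mass = 222.4 - 208.6 = 13.8 g
MC = 13.8 / 222.4 * 100 = 6.2050%

Answer: 6.2050%


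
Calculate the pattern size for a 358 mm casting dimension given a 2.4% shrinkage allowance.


Formula: L_pattern = L_casting * (1 + shrinkage_rate/100)
Shrinkage factor = 1 + 2.4/100 = 1.024
L_pattern = 358 mm * 1.024 = 366.5920 mm


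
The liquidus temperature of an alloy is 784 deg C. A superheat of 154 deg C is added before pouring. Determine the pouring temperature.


Formula: T_pour = T_melt + Superheat
T_pour = 784 + 154 = 938 deg C

Final answer: 938 deg C


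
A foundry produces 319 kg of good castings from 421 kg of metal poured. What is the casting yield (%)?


Formula: Casting Yield = (W_good / W_total) * 100
Yield = (319 kg / 421 kg) * 100 = 75.7720%

Answer: 75.7720%


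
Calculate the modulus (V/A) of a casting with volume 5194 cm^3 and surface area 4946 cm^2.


Formula: Casting Modulus M = V / A
M = 5194 cm^3 / 4946 cm^2 = 1.0501 cm

1.0501 cm


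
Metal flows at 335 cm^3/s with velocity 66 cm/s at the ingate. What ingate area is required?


Formula: A_ingate = Q / v  (continuity equation)
A = 335 cm^3/s / 66 cm/s = 5.0758 cm^2


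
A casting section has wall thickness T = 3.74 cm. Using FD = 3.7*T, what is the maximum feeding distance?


Formula: FD = 3.7 * T  (riser feeding-distance rule)
FD = 3.7 * 3.74 cm = 13.8380 cm


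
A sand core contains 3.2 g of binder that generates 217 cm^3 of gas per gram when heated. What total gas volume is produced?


Formula: V_gas = W_binder * gas_evolution_rate
V = 3.2 g * 217 cm^3/g = 694.4000 cm^3

694.4000 cm^3


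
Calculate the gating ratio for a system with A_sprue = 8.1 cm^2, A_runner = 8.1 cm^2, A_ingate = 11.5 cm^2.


Sprue:Runner:Ingate = 1 : 8.1/8.1 : 11.5/8.1 = 1:1.00:1.42


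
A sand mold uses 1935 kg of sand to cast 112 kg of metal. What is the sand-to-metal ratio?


Formula: Sand-to-Metal Ratio = W_sand / W_metal
Ratio = 1935 kg / 112 kg = 17.2768

Answer: 17.2768


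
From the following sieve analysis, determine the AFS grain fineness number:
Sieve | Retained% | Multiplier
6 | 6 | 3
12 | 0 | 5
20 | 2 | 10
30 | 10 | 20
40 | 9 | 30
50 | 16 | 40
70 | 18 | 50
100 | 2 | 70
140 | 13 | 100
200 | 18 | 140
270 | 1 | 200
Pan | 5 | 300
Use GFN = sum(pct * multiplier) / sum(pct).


Formula: GFN = sum(pct * multiplier) / sum(pct)
sum(pct * multiplier) = 7708
sum(pct) = 100
GFN = 7708 / 100 = 77.08


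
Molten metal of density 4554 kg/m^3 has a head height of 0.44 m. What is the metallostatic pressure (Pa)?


Formula: P = rho * g * h
rho * g = 4554 * 9.81 = 44674.74 N/m^3
P = 44674.74 * 0.44 = 19656.8856 Pa


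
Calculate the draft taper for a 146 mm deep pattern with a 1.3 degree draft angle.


Formula: taper = depth * tan(draft_angle)
tan(1.3 deg) = 0.0226932
taper = 146 mm * 0.0226932 = 3.3132 mm

Answer: 3.3132 mm


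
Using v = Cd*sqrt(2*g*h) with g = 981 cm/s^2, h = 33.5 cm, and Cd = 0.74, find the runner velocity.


Formula: v = Cd * sqrt(2 * g * h)  (Torricelli with discharge coefficient)
2*g*h = 2 * 981 * 33.5 = 65727.0 cm^2/s^2
sqrt(65727.0) = 256.37278 cm/s
v = 0.74 * 256.37278 = 189.7159 cm/s


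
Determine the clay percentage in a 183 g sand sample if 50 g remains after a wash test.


Formula: Clay% = (W_total - W_washed) / W_total * 100
Clay mass = 183 - 50 = 133 g
Clay% = 133 / 183 * 100 = 72.6776%

Answer: 72.6776%


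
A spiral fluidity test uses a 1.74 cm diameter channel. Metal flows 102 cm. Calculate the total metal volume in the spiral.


Formula: V = pi * (d/2)^2 * L  (cylinder volume)
Radius = 1.74/2 = 0.87 cm
V = pi * 0.87^2 * 102 = 242.5429 cm^3


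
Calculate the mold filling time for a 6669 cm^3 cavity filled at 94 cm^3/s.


Formula: t_fill = V_mold / Q_flow
t = 6669 cm^3 / 94 cm^3/s = 70.9468 s


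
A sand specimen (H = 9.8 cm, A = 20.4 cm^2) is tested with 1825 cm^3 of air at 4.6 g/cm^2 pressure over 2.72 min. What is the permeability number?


Formula: Permeability Number P = (V * H) / (p * A * t)
Numerator: V * H = 1825 * 9.8 = 17885.0
Denominator: p * A * t = 4.6 * 20.4 * 2.72 = 255.2448
P = 17885.0 / 255.2448 = 70.0700


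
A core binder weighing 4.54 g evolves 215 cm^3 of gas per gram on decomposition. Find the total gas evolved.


Formula: V_gas = W_binder * gas_evolution_rate
V = 4.54 g * 215 cm^3/g = 976.1000 cm^3

976.1000 cm^3


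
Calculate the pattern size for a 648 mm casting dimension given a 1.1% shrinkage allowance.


Formula: L_pattern = L_casting * (1 + shrinkage_rate/100)
Shrinkage factor = 1 + 1.1/100 = 1.011
L_pattern = 648 mm * 1.011 = 655.1280 mm

655.1280 mm
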